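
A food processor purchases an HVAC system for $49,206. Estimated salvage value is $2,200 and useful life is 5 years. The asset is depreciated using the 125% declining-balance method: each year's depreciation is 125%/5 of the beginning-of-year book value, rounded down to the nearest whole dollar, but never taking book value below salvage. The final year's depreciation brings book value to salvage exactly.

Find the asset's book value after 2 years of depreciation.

Depreciable base = $49,206 − $2,200 = $47,006.
Year 1: ⌊$49,206 × 125%/5⌋ = $12,301. Book value $36,905.
Year 2: ⌊$36,905 × 125%/5⌋ = $9,226. Book value $27,679.

$27,679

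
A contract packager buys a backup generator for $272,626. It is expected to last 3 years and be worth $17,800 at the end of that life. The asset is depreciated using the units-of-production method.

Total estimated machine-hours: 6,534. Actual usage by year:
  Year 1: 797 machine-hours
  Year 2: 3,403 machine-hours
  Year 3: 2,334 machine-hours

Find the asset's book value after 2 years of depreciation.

Depreciable base = $272,626 − $17,800 = $254,826.
Rate = $254,826 / 6,534 machine-hours = $39 per machine-hour.
Year 1: 797 × $39 = $31,083. Book value $241,543.
Year 2: 3,403 × $39 = $132,717. Book value $108,826.

$108,826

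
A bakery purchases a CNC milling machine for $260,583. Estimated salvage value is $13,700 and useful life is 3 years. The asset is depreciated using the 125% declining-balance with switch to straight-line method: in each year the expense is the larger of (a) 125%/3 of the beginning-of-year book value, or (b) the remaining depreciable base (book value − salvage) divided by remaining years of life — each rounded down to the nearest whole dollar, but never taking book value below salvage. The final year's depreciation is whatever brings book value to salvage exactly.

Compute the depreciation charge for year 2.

Depreciable base = $260,583 − $13,700 = $246,883.
Year 1: DB = ⌊$260,583 × 125%/3⌋ = $108,576; SL = ⌊$246,883/3⌋ = $82,294 → take DB $108,576. Book value $152,007.
Year 2: DB = ⌊$152,007 × 125%/3⌋ = $63,336; SL = ⌊$138,307/2⌋ = $69,153 → take SL $69,153. Book value $82,854.

$69,153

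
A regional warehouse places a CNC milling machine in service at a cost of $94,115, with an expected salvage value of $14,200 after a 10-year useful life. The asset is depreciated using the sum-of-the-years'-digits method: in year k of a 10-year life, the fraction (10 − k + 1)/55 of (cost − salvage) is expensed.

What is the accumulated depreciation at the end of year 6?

$65,385

Depreciable base = $94,115 − $14,200 = $79,915.
Sum of the years' digits = 10+9+8+7+6+5+4+3+2+1 = 55.
Year 1: $79,915 × 10/55 = $14,530. Book value $79,585.
Year 2: $79,915 × 9/55 = $13,077. Book value $66,508.
Year 3: $79,915 × 8/55 = $11,624. Book value $54,884.
Year 4: $79,915 × 7/55 = $10,171. Book value $44,713.
Year 5: $79,915 × 6/55 = $8,718. Book value $35,995.
Year 6: $79,915 × 5/55 = $7,265. Book value $28,730.
Accumulated through year 6 = $94,115 − $28,730 = $65,385.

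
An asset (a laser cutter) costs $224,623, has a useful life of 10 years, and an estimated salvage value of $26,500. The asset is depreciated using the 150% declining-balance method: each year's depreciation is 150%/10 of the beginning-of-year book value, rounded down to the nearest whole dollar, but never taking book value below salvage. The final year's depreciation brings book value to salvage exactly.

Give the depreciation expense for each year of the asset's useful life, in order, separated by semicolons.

$33,693; $28,639; $24,343; $20,692; $17,588; $14,950; $12,707; $10,801; $9,181; $25,529

Depreciable base = $224,623 − $26,500 = $198,123.
Year 1: ⌊$224,623 × 150%/10⌋ = $33,693. Book value $190,930.
Year 2: ⌊$190,930 × 150%/10⌋ = $28,639. Book value $162,291.
Year 3: ⌊$162,291 × 150%/10⌋ = $24,343. Book value $137,948.
Year 4: ⌊$137,948 × 150%/10⌋ = $20,692. Book value $117,256.
Year 5: ⌊$117,256 × 150%/10⌋ = $17,588. Book value $99,668.
Year 6: ⌊$99,668 × 150%/10⌋ = $14,950. Book value $84,718.
Year 7: ⌊$84,718 × 150%/10⌋ = $12,707. Book value $72,011.
Year 8: ⌊$72,011 × 150%/10⌋ = $10,801. Book value $61,210.
Year 9: ⌊$61,210 × 150%/10⌋ = $9,181. Book value $52,029.
Year 10 (final): $52,029 − $26,500 = $25,529. Book value $26,500.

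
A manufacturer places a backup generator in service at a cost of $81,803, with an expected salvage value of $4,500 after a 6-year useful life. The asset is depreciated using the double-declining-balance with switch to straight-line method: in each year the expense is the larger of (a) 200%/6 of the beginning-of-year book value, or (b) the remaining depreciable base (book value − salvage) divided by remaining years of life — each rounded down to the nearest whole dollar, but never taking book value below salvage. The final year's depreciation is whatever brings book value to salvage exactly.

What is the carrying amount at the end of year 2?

$36,358

Depreciable base = $81,803 − $4,500 = $77,303.
Year 1: DB = ⌊$81,803 × 200%/6⌋ = $27,267; SL = ⌊$77,303/6⌋ = $12,883 → take DB $27,267. Book value $54,536.
Year 2: DB = ⌊$54,536 × 200%/6⌋ = $18,178; SL = ⌊$50,036/5⌋ = $10,007 → take DB $18,178. Book value $36,358.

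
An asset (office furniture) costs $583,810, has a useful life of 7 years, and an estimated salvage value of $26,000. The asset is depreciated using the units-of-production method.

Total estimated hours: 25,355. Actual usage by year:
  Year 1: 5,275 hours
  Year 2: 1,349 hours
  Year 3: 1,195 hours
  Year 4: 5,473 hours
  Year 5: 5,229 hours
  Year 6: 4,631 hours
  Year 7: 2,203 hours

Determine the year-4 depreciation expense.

Depreciable base = $583,810 − $26,000 = $557,810.
Rate = $557,810 / 25,355 hours = $22 per hour.
Year 1: 5,275 × $22 = $116,050. Book value $467,760.
Year 2: 1,349 × $22 = $29,678. Book value $438,082.
Year 3: 1,195 × $22 = $26,290. Book value $411,792.
Year 4: 5,473 × $22 = $120,406. Book value $291,386.

$120,406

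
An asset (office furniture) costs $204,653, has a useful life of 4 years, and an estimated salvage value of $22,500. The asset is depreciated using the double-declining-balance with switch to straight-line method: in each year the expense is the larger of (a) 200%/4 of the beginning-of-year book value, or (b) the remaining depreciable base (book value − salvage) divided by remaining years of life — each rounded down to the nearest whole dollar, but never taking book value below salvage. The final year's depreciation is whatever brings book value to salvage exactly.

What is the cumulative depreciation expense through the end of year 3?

$179,071

Depreciable base = $204,653 − $22,500 = $182,153.
Year 1: DB = ⌊$204,653 × 200%/4⌋ = $102,326; SL = ⌊$182,153/4⌋ = $45,538 → take DB $102,326. Book value $102,327.
Year 2: DB = ⌊$102,327 × 200%/4⌋ = $51,163; SL = ⌊$79,827/3⌋ = $26,609 → take DB $51,163. Book value $51,164.
Year 3: DB = ⌊$51,164 × 200%/4⌋ = $25,582; SL = ⌊$28,664/2⌋ = $14,332 → take DB $25,582. Book value $25,582.
Accumulated through year 3 = $204,653 − $25,582 = $179,071.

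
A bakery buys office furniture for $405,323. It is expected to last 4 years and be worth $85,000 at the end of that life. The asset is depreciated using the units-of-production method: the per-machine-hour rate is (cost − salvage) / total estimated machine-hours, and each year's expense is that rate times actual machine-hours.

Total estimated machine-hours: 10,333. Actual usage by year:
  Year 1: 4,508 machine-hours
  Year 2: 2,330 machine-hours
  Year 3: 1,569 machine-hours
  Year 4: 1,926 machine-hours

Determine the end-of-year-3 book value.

$144,706

Depreciable base = $405,323 − $85,000 = $320,323.
Rate = $320,323 / 10,333 machine-hours = $31 per machine-hour.
Year 1: 4,508 × $31 = $139,748. Book value $265,575.
Year 2: 2,330 × $31 = $72,230. Book value $193,345.
Year 3: 1,569 × $31 = $48,639. Book value $144,706.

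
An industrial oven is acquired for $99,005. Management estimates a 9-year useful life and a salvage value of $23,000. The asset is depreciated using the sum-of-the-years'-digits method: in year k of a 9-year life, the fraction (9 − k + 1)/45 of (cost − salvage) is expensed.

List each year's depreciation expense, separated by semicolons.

Depreciable base = $99,005 − $23,000 = $76,005.
Sum of the years' digits = 9+8+7+6+5+4+3+2+1 = 45.
Year 1: $76,005 × 9/45 = $15,201. Book value $83,804.
Year 2: $76,005 × 8/45 = $13,512. Book value $70,292.
Year 3: $76,005 × 7/45 = $11,823. Book value $58,469.
Year 4: $76,005 × 6/45 = $10,134. Book value $48,335.
Year 5: $76,005 × 5/45 = $8,445. Book value $39,890.
Year 6: $76,005 × 4/45 = $6,756. Book value $33,134.
Year 7: $76,005 × 3/45 = $5,067. Book value $28,067.
Year 8: $76,005 × 2/45 = $3,378. Book value $24,689.
Year 9: $76,005 × 1/45 = $1,689. Book value $23,000.

$15,201; $13,512; $11,823; $10,134; $8,445; $6,756; $5,067; $3,378; $1,689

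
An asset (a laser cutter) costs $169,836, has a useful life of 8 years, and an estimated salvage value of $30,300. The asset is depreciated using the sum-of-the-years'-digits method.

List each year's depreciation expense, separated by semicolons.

Depreciable base = $169,836 − $30,300 = $139,536.
Sum of the years' digits = 8+7+6+5+4+3+2+1 = 36.
Year 1: $139,536 × 8/36 = $31,008. Book value $138,828.
Year 2: $139,536 × 7/36 = $27,132. Book value $111,696.
Year 3: $139,536 × 6/36 = $23,256. Book value $88,440.
Year 4: $139,536 × 5/36 = $19,380. Book value $69,060.
Year 5: $139,536 × 4/36 = $15,504. Book value $53,556.
Year 6: $139,536 × 3/36 = $11,628. Book value $41,928.
Year 7: $139,536 × 2/36 = $7,752. Book value $34,176.
Year 8: $139,536 × 1/36 = $3,876. Book value $30,300.

$31,008; $27,132; $23,256; $19,380; $15,504; $11,628; $7,752; $3,876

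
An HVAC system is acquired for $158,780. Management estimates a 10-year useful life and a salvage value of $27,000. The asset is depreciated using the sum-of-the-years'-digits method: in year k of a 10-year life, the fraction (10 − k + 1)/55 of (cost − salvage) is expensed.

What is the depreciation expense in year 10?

$2,396

Depreciable base = $158,780 − $27,000 = $131,780.
Sum of the years' digits = 10+9+8+7+6+5+4+3+2+1 = 55.
Year 1: $131,780 × 10/55 = $23,960. Book value $134,820.
Year 2: $131,780 × 9/55 = $21,564. Book value $113,256.
Year 3: $131,780 × 8/55 = $19,168. Book value $94,088.
Year 4: $131,780 × 7/55 = $16,772. Book value $77,316.
Year 5: $131,780 × 6/55 = $14,376. Book value $62,940.
Year 6: $131,780 × 5/55 = $11,980. Book value $50,960.
Year 7: $131,780 × 4/55 = $9,584. Book value $41,376.
Year 8: $131,780 × 3/55 = $7,188. Book value $34,188.
Year 9: $131,780 × 2/55 = $4,792. Book value $29,396.
Year 10: $131,780 × 1/55 = $2,396. Book value $27,000.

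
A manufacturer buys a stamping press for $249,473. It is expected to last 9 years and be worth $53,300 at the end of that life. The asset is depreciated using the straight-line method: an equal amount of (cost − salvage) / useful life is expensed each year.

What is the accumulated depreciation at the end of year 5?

Depreciable base = $249,473 − $53,300 = $196,173.
Annual expense = $196,173 / 9 = $21,797.
End of year 1: book value $227,676.
End of year 2: book value $205,879.
End of year 3: book value $184,082.
End of year 4: book value $162,285.
End of year 5: book value $140,488.
Accumulated through year 5 = $249,473 − $140,488 = $108,985.

$108,985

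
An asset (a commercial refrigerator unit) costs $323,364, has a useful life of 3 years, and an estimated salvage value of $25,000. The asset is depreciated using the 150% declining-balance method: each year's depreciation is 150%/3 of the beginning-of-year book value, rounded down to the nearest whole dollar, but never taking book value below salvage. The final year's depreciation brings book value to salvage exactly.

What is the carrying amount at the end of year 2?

$80,841

Depreciable base = $323,364 − $25,000 = $298,364.
Year 1: ⌊$323,364 × 150%/3⌋ = $161,682. Book value $161,682.
Year 2: ⌊$161,682 × 150%/3⌋ = $80,841. Book value $80,841.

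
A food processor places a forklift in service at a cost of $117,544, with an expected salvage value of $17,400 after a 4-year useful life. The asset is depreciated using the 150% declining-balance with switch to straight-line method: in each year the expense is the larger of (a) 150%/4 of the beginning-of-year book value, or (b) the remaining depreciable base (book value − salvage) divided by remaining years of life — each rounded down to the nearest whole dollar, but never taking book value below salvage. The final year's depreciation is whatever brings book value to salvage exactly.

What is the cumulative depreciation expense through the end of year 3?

Depreciable base = $117,544 − $17,400 = $100,144.
Year 1: DB = ⌊$117,544 × 150%/4⌋ = $44,079; SL = ⌊$100,144/4⌋ = $25,036 → take DB $44,079. Book value $73,465.
Year 2: DB = ⌊$73,465 × 150%/4⌋ = $27,549; SL = ⌊$56,065/3⌋ = $18,688 → take DB $27,549. Book value $45,916.
Year 3: DB = ⌊$45,916 × 150%/4⌋ = $17,218; SL = ⌊$28,516/2⌋ = $14,258 → take DB $17,218. Book value $28,698.
Accumulated through year 3 = $117,544 − $28,698 = $88,846.

$88,846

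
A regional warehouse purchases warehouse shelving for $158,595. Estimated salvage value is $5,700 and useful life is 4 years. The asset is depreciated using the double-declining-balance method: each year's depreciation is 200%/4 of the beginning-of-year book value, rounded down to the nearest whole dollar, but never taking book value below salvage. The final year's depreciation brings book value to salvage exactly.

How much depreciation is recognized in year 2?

$39,649

Depreciable base = $158,595 − $5,700 = $152,895.
Year 1: ⌊$158,595 × 200%/4⌋ = $79,297. Book value $79,298.
Year 2: ⌊$79,298 × 200%/4⌋ = $39,649. Book value $39,649.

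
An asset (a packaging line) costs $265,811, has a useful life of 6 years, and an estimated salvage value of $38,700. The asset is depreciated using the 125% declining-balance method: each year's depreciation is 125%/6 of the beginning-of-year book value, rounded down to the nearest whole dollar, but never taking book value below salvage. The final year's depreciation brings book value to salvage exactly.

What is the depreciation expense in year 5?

$21,752

Depreciable base = $265,811 − $38,700 = $227,111.
Year 1: ⌊$265,811 × 125%/6⌋ = $55,377. Book value $210,434.
Year 2: ⌊$210,434 × 125%/6⌋ = $43,840. Book value $166,594.
Year 3: ⌊$166,594 × 125%/6⌋ = $34,707. Book value $131,887.
Year 4: ⌊$131,887 × 125%/6⌋ = $27,476. Book value $104,411.
Year 5: ⌊$104,411 × 125%/6⌋ = $21,752. Book value $82,659.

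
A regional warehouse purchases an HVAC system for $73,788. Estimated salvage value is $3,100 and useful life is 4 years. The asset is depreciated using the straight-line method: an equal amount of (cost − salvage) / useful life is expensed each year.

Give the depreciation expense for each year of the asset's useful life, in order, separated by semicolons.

Depreciable base = $73,788 − $3,100 = $70,688.
Annual expense = $70,688 / 4 = $17,672.
End of year 1: book value $56,116.
End of year 2: book value $38,444.
End of year 3: book value $20,772.
End of year 4: book value $3,100.

$17,672; $17,672; $17,672; $17,672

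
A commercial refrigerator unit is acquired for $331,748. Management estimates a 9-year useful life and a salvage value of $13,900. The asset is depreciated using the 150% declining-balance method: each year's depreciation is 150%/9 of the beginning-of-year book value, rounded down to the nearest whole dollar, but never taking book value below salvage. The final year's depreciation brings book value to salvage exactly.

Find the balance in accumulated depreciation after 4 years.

Depreciable base = $331,748 − $13,900 = $317,848.
Year 1: ⌊$331,748 × 150%/9⌋ = $55,291. Book value $276,457.
Year 2: ⌊$276,457 × 150%/9⌋ = $46,076. Book value $230,381.
Year 3: ⌊$230,381 × 150%/9⌋ = $38,396. Book value $191,985.
Year 4: ⌊$191,985 × 150%/9⌋ = $31,997. Book value $159,988.
Accumulated through year 4 = $331,748 − $159,988 = $171,760.

$171,760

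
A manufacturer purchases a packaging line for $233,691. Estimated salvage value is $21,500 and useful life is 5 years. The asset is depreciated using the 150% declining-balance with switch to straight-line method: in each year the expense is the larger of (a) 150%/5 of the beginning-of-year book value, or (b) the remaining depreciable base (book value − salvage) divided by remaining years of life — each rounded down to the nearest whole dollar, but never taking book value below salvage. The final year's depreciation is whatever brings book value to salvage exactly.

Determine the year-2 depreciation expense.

$49,075

Depreciable base = $233,691 − $21,500 = $212,191.
Year 1: DB = ⌊$233,691 × 150%/5⌋ = $70,107; SL = ⌊$212,191/5⌋ = $42,438 → take DB $70,107. Book value $163,584.
Year 2: DB = ⌊$163,584 × 150%/5⌋ = $49,075; SL = ⌊$142,084/4⌋ = $35,521 → take DB $49,075. Book value $114,509.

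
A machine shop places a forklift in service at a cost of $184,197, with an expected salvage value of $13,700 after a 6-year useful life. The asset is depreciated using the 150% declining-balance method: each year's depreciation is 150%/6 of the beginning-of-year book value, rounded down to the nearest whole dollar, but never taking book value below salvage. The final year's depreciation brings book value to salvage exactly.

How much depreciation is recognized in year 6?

Depreciable base = $184,197 − $13,700 = $170,497.
Year 1: ⌊$184,197 × 150%/6⌋ = $46,049. Book value $138,148.
Year 2: ⌊$138,148 × 150%/6⌋ = $34,537. Book value $103,611.
Year 3: ⌊$103,611 × 150%/6⌋ = $25,902. Book value $77,709.
Year 4: ⌊$77,709 × 150%/6⌋ = $19,427. Book value $58,282.
Year 5: ⌊$58,282 × 150%/6⌋ = $14,570. Book value $43,712.
Year 6 (final): $43,712 − $13,700 = $30,012. Book value $13,700.

$30,012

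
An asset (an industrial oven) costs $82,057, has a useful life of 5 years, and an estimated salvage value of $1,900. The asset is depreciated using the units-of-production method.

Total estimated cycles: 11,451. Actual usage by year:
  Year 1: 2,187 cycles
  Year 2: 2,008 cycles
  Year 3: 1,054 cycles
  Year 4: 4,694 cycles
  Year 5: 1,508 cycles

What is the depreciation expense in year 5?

Depreciable base = $82,057 − $1,900 = $80,157.
Rate = $80,157 / 11,451 cycles = $7 per cycle.
Year 1: 2,187 × $7 = $15,309. Book value $66,748.
Year 2: 2,008 × $7 = $14,056. Book value $52,692.
Year 3: 1,054 × $7 = $7,378. Book value $45,314.
Year 4: 4,694 × $7 = $32,858. Book value $12,456.
Year 5: 1,508 × $7 = $10,556. Book value $1,900.

$10,556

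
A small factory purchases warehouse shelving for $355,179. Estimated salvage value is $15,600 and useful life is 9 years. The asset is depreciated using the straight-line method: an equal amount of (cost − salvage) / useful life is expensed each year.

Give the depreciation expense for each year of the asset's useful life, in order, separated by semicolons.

$37,731; $37,731; $37,731; $37,731; $37,731; $37,731; $37,731; $37,731; $37,731

Depreciable base = $355,179 − $15,600 = $339,579.
Annual expense = $339,579 / 9 = $37,731.
End of year 1: book value $317,448.
End of year 2: book value $279,717.
End of year 3: book value $241,986.
End of year 4: book value $204,255.
End of year 5: book value $166,524.
End of year 6: book value $128,793.
End of year 7: book value $91,062.
End of year 8: book value $53,331.
End of year 9: book value $15,600.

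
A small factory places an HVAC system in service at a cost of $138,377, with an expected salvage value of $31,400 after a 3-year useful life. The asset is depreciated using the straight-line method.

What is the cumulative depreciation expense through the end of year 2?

Depreciable base = $138,377 − $31,400 = $106,977.
Annual expense = $106,977 / 3 = $35,659.
End of year 1: book value $102,718.
End of year 2: book value $67,059.
Accumulated through year 2 = $138,377 − $67,059 = $71,318.

$71,318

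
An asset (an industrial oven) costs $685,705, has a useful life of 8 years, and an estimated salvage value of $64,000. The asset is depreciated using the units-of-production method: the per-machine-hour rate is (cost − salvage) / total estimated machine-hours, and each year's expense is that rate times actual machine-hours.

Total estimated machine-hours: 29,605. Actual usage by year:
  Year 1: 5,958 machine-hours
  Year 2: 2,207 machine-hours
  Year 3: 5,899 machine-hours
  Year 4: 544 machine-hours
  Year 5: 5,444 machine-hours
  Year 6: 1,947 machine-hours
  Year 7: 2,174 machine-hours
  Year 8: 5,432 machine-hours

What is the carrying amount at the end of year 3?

$390,361

Depreciable base = $685,705 − $64,000 = $621,705.
Rate = $621,705 / 29,605 machine-hours = $21 per machine-hour.
Year 1: 5,958 × $21 = $125,118. Book value $560,587.
Year 2: 2,207 × $21 = $46,347. Book value $514,240.
Year 3: 5,899 × $21 = $123,879. Book value $390,361.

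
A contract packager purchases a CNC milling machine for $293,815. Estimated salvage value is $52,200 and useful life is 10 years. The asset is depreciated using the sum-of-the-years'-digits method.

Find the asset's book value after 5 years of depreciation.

$118,095

Depreciable base = $293,815 − $52,200 = $241,615.
Sum of the years' digits = 10+9+8+7+6+5+4+3+2+1 = 55.
Year 1: $241,615 × 10/55 = $43,930. Book value $249,885.
Year 2: $241,615 × 9/55 = $39,537. Book value $210,348.
Year 3: $241,615 × 8/55 = $35,144. Book value $175,204.
Year 4: $241,615 × 7/55 = $30,751. Book value $144,453.
Year 5: $241,615 × 6/55 = $26,358. Book value $118,095.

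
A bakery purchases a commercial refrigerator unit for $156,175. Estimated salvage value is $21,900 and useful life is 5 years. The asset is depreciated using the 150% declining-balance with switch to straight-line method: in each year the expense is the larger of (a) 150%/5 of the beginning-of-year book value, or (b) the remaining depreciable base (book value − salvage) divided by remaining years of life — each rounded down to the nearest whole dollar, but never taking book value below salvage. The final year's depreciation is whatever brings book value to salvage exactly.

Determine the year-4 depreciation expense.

$16,070

Depreciable base = $156,175 − $21,900 = $134,275.
Year 1: DB = ⌊$156,175 × 150%/5⌋ = $46,852; SL = ⌊$134,275/5⌋ = $26,855 → take DB $46,852. Book value $109,323.
Year 2: DB = ⌊$109,323 × 150%/5⌋ = $32,796; SL = ⌊$87,423/4⌋ = $21,855 → take DB $32,796. Book value $76,527.
Year 3: DB = ⌊$76,527 × 150%/5⌋ = $22,958; SL = ⌊$54,627/3⌋ = $18,209 → take DB $22,958. Book value $53,569.
Year 4: DB = ⌊$53,569 × 150%/5⌋ = $16,070; SL = ⌊$31,669/2⌋ = $15,834 → take DB $16,070. Book value $37,499.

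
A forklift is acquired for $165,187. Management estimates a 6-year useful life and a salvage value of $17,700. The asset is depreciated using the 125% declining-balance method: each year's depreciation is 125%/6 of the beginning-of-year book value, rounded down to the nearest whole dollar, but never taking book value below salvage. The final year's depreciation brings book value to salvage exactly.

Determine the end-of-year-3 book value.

Depreciable base = $165,187 − $17,700 = $147,487.
Year 1: ⌊$165,187 × 125%/6⌋ = $34,413. Book value $130,774.
Year 2: ⌊$130,774 × 125%/6⌋ = $27,244. Book value $103,530.
Year 3: ⌊$103,530 × 125%/6⌋ = $21,568. Book value $81,962.

$81,962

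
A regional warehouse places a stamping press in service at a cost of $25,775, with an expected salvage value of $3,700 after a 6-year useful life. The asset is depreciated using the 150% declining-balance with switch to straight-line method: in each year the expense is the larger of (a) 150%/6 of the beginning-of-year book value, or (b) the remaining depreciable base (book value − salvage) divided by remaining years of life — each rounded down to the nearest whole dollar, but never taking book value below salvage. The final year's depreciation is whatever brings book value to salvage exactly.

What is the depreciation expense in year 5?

$2,228

Depreciable base = $25,775 − $3,700 = $22,075.
Year 1: DB = ⌊$25,775 × 150%/6⌋ = $6,443; SL = ⌊$22,075/6⌋ = $3,679 → take DB $6,443. Book value $19,332.
Year 2: DB = ⌊$19,332 × 150%/6⌋ = $4,833; SL = ⌊$15,632/5⌋ = $3,126 → take DB $4,833. Book value $14,499.
Year 3: DB = ⌊$14,499 × 150%/6⌋ = $3,624; SL = ⌊$10,799/4⌋ = $2,699 → take DB $3,624. Book value $10,875.
Year 4: DB = ⌊$10,875 × 150%/6⌋ = $2,718; SL = ⌊$7,175/3⌋ = $2,391 → take DB $2,718. Book value $8,157.
Year 5: DB = ⌊$8,157 × 150%/6⌋ = $2,039; SL = ⌊$4,457/2⌋ = $2,228 → take SL $2,228. Book value $5,929.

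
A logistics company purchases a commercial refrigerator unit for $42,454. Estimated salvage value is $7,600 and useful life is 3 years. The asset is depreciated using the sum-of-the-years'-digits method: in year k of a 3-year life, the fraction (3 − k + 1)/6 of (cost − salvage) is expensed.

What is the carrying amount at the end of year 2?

Depreciable base = $42,454 − $7,600 = $34,854.
Sum of the years' digits = 3+2+1 = 6.
Year 1: $34,854 × 3/6 = $17,427. Book value $25,027.
Year 2: $34,854 × 2/6 = $11,618. Book value $13,409.

$13,409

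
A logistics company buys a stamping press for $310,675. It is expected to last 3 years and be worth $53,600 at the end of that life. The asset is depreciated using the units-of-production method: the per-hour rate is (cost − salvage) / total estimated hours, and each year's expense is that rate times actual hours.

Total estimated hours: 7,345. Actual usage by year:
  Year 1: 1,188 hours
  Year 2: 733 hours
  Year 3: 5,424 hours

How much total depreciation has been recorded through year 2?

$67,235

Depreciable base = $310,675 − $53,600 = $257,075.
Rate = $257,075 / 7,345 hours = $35 per hour.
Year 1: 1,188 × $35 = $41,580. Book value $269,095.
Year 2: 733 × $35 = $25,655. Book value $243,440.
Accumulated through year 2 = $310,675 − $243,440 = $67,235.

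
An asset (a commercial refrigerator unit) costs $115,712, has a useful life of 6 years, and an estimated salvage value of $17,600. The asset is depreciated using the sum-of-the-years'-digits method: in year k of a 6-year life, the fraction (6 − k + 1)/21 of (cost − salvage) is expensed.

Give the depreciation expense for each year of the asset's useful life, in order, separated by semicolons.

Depreciable base = $115,712 − $17,600 = $98,112.
Sum of the years' digits = 6+5+4+3+2+1 = 21.
Year 1: $98,112 × 6/21 = $28,032. Book value $87,680.
Year 2: $98,112 × 5/21 = $23,360. Book value $64,320.
Year 3: $98,112 × 4/21 = $18,688. Book value $45,632.
Year 4: $98,112 × 3/21 = $14,016. Book value $31,616.
Year 5: $98,112 × 2/21 = $9,344. Book value $22,272.
Year 6: $98,112 × 1/21 = $4,672. Book value $17,600.

$28,032; $23,360; $18,688; $14,016; $9,344; $4,672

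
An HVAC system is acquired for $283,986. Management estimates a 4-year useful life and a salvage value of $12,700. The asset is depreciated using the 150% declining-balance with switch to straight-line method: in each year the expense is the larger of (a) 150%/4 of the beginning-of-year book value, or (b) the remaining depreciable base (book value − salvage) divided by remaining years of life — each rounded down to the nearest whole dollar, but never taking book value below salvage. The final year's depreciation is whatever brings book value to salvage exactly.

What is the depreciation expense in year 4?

$49,117

Depreciable base = $283,986 − $12,700 = $271,286.
Year 1: DB = ⌊$283,986 × 150%/4⌋ = $106,494; SL = ⌊$271,286/4⌋ = $67,821 → take DB $106,494. Book value $177,492.
Year 2: DB = ⌊$177,492 × 150%/4⌋ = $66,559; SL = ⌊$164,792/3⌋ = $54,930 → take DB $66,559. Book value $110,933.
Year 3: DB = ⌊$110,933 × 150%/4⌋ = $41,599; SL = ⌊$98,233/2⌋ = $49,116 → take SL $49,116. Book value $61,817.
Year 4 (final): $61,817 − $12,700 = $49,117. Book value $12,700.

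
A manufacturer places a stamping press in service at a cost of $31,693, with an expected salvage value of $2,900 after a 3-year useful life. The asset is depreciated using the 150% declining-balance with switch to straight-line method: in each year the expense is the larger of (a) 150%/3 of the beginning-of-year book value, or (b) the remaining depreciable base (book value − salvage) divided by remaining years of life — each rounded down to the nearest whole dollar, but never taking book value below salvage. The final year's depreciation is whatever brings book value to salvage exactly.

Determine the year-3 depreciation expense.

Depreciable base = $31,693 − $2,900 = $28,793.
Year 1: DB = ⌊$31,693 × 150%/3⌋ = $15,846; SL = ⌊$28,793/3⌋ = $9,597 → take DB $15,846. Book value $15,847.
Year 2: DB = ⌊$15,847 × 150%/3⌋ = $7,923; SL = ⌊$12,947/2⌋ = $6,473 → take DB $7,923. Book value $7,924.
Year 3 (final): $7,924 − $2,900 = $5,024. Book value $2,900.

$5,024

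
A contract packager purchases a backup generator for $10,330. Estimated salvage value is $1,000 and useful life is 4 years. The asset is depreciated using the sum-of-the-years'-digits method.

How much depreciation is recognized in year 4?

Depreciable base = $10,330 − $1,000 = $9,330.
Sum of the years' digits = 4+3+2+1 = 10.
Year 1: $9,330 × 4/10 = $3,732. Book value $6,598.
Year 2: $9,330 × 3/10 = $2,799. Book value $3,799.
Year 3: $9,330 × 2/10 = $1,866. Book value $1,933.
Year 4: $9,330 × 1/10 = $933. Book value $1,000.

$933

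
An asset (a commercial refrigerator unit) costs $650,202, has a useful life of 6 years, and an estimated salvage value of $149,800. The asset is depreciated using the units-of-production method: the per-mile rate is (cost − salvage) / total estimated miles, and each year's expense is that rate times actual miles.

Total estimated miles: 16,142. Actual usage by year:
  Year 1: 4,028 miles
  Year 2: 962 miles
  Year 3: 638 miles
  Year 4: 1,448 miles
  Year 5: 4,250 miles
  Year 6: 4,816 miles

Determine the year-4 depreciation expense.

Depreciable base = $650,202 − $149,800 = $500,402.
Rate = $500,402 / 16,142 miles = $31 per mile.
Year 1: 4,028 × $31 = $124,868. Book value $525,334.
Year 2: 962 × $31 = $29,822. Book value $495,512.
Year 3: 638 × $31 = $19,778. Book value $475,734.
Year 4: 1,448 × $31 = $44,888. Book value $430,846.

$44,888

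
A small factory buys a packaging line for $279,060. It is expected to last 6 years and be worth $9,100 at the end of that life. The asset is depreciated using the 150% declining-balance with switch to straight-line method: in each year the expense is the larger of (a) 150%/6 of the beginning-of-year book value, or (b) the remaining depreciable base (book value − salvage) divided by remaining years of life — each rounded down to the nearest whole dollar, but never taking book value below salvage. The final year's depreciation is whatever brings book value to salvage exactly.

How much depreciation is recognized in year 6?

$36,210

Depreciable base = $279,060 − $9,100 = $269,960.
Year 1: DB = ⌊$279,060 × 150%/6⌋ = $69,765; SL = ⌊$269,960/6⌋ = $44,993 → take DB $69,765. Book value $209,295.
Year 2: DB = ⌊$209,295 × 150%/6⌋ = $52,323; SL = ⌊$200,195/5⌋ = $40,039 → take DB $52,323. Book value $156,972.
Year 3: DB = ⌊$156,972 × 150%/6⌋ = $39,243; SL = ⌊$147,872/4⌋ = $36,968 → take DB $39,243. Book value $117,729.
Year 4: DB = ⌊$117,729 × 150%/6⌋ = $29,432; SL = ⌊$108,629/3⌋ = $36,209 → take SL $36,209. Book value $81,520.
Year 5: DB = ⌊$81,520 × 150%/6⌋ = $20,380; SL = ⌊$72,420/2⌋ = $36,210 → take SL $36,210. Book value $45,310.
Year 6 (final): $45,310 − $9,100 = $36,210. Book value $9,100.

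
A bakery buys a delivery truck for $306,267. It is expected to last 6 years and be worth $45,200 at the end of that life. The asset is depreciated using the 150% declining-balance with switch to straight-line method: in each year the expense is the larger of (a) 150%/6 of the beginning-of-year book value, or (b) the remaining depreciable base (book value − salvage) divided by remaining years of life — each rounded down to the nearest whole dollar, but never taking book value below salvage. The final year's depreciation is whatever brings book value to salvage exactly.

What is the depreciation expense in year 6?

$25,853

Depreciable base = $306,267 − $45,200 = $261,067.
Year 1: DB = ⌊$306,267 × 150%/6⌋ = $76,566; SL = ⌊$261,067/6⌋ = $43,511 → take DB $76,566. Book value $229,701.
Year 2: DB = ⌊$229,701 × 150%/6⌋ = $57,425; SL = ⌊$184,501/5⌋ = $36,900 → take DB $57,425. Book value $172,276.
Year 3: DB = ⌊$172,276 × 150%/6⌋ = $43,069; SL = ⌊$127,076/4⌋ = $31,769 → take DB $43,069. Book value $129,207.
Year 4: DB = ⌊$129,207 × 150%/6⌋ = $32,301; SL = ⌊$84,007/3⌋ = $28,002 → take DB $32,301. Book value $96,906.
Year 5: DB = ⌊$96,906 × 150%/6⌋ = $24,226; SL = ⌊$51,706/2⌋ = $25,853 → take SL $25,853. Book value $71,053.
Year 6 (final): $71,053 − $45,200 = $25,853. Book value $45,200.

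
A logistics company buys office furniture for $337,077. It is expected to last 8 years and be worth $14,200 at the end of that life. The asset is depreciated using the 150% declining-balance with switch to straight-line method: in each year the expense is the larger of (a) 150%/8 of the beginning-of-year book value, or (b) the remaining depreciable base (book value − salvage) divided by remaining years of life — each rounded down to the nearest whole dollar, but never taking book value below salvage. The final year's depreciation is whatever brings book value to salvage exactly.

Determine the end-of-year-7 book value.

Depreciable base = $337,077 − $14,200 = $322,877.
Year 1: DB = ⌊$337,077 × 150%/8⌋ = $63,201; SL = ⌊$322,877/8⌋ = $40,359 → take DB $63,201. Book value $273,876.
Year 2: DB = ⌊$273,876 × 150%/8⌋ = $51,351; SL = ⌊$259,676/7⌋ = $37,096 → take DB $51,351. Book value $222,525.
Year 3: DB = ⌊$222,525 × 150%/8⌋ = $41,723; SL = ⌊$208,325/6⌋ = $34,720 → take DB $41,723. Book value $180,802.
Year 4: DB = ⌊$180,802 × 150%/8⌋ = $33,900; SL = ⌊$166,602/5⌋ = $33,320 → take DB $33,900. Book value $146,902.
Year 5: DB = ⌊$146,902 × 150%/8⌋ = $27,544; SL = ⌊$132,702/4⌋ = $33,175 → take SL $33,175. Book value $113,727.
Year 6: DB = ⌊$113,727 × 150%/8⌋ = $21,323; SL = ⌊$99,527/3⌋ = $33,175 → take SL $33,175. Book value $80,552.
Year 7: DB = ⌊$80,552 × 150%/8⌋ = $15,103; SL = ⌊$66,352/2⌋ = $33,176 → take SL $33,176. Book value $47,376.

$47,376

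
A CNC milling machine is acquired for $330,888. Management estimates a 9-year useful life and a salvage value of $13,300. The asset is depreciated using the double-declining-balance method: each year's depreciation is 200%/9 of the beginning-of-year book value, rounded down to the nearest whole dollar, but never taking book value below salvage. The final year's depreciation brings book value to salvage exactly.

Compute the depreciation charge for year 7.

Depreciable base = $330,888 − $13,300 = $317,588.
Year 1: ⌊$330,888 × 200%/9⌋ = $73,530. Book value $257,358.
Year 2: ⌊$257,358 × 200%/9⌋ = $57,190. Book value $200,168.
Year 3: ⌊$200,168 × 200%/9⌋ = $44,481. Book value $155,687.
Year 4: ⌊$155,687 × 200%/9⌋ = $34,597. Book value $121,090.
Year 5: ⌊$121,090 × 200%/9⌋ = $26,908. Book value $94,182.
Year 6: ⌊$94,182 × 200%/9⌋ = $20,929. Book value $73,253.
Year 7: ⌊$73,253 × 200%/9⌋ = $16,278. Book value $56,975.

$16,278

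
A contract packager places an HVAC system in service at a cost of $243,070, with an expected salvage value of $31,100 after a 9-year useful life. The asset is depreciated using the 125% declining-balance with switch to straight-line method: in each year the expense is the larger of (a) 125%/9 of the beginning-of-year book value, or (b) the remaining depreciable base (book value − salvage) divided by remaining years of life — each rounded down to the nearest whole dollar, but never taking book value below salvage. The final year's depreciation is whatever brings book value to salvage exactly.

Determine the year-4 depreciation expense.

$21,556

Depreciable base = $243,070 − $31,100 = $211,970.
Year 1: DB = ⌊$243,070 × 125%/9⌋ = $33,759; SL = ⌊$211,970/9⌋ = $23,552 → take DB $33,759. Book value $209,311.
Year 2: DB = ⌊$209,311 × 125%/9⌋ = $29,070; SL = ⌊$178,211/8⌋ = $22,276 → take DB $29,070. Book value $180,241.
Year 3: DB = ⌊$180,241 × 125%/9⌋ = $25,033; SL = ⌊$149,141/7⌋ = $21,305 → take DB $25,033. Book value $155,208.
Year 4: DB = ⌊$155,208 × 125%/9⌋ = $21,556; SL = ⌊$124,108/6⌋ = $20,684 → take DB $21,556. Book value $133,652.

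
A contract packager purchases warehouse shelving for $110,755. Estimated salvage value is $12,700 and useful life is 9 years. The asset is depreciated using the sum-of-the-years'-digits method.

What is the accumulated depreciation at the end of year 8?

Depreciable base = $110,755 − $12,700 = $98,055.
Sum of the years' digits = 9+8+7+6+5+4+3+2+1 = 45.
Year 1: $98,055 × 9/45 = $19,611. Book value $91,144.
Year 2: $98,055 × 8/45 = $17,432. Book value $73,712.
Year 3: $98,055 × 7/45 = $15,253. Book value $58,459.
Year 4: $98,055 × 6/45 = $13,074. Book value $45,385.
Year 5: $98,055 × 5/45 = $10,895. Book value $34,490.
Year 6: $98,055 × 4/45 = $8,716. Book value $25,774.
Year 7: $98,055 × 3/45 = $6,537. Book value $19,237.
Year 8: $98,055 × 2/45 = $4,358. Book value $14,879.
Accumulated through year 8 = $110,755 − $14,879 = $95,876.

$95,876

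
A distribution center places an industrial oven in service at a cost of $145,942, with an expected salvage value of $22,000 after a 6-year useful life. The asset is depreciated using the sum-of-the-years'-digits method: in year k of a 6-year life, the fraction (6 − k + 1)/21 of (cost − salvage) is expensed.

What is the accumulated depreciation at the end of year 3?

$88,530

Depreciable base = $145,942 − $22,000 = $123,942.
Sum of the years' digits = 6+5+4+3+2+1 = 21.
Year 1: $123,942 × 6/21 = $35,412. Book value $110,530.
Year 2: $123,942 × 5/21 = $29,510. Book value $81,020.
Year 3: $123,942 × 4/21 = $23,608. Book value $57,412.
Accumulated through year 3 = $145,942 − $57,412 = $88,530.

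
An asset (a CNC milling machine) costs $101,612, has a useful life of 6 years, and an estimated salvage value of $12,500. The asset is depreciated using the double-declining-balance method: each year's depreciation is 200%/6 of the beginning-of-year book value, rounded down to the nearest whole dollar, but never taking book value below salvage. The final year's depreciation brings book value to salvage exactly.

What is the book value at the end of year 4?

$20,072

Depreciable base = $101,612 − $12,500 = $89,112.
Year 1: ⌊$101,612 × 200%/6⌋ = $33,870. Book value $67,742.
Year 2: ⌊$67,742 × 200%/6⌋ = $22,580. Book value $45,162.
Year 3: ⌊$45,162 × 200%/6⌋ = $15,054. Book value $30,108.
Year 4: ⌊$30,108 × 200%/6⌋ = $10,036. Book value $20,072.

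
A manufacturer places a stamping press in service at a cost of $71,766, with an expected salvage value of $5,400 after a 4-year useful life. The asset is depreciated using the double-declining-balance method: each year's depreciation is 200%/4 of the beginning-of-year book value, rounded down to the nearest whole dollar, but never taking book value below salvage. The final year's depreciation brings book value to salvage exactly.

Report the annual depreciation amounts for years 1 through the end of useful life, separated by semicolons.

Depreciable base = $71,766 − $5,400 = $66,366.
Year 1: ⌊$71,766 × 200%/4⌋ = $35,883. Book value $35,883.
Year 2: ⌊$35,883 × 200%/4⌋ = $17,941. Book value $17,942.
Year 3: ⌊$17,942 × 200%/4⌋ = $8,971. Book value $8,971.
Year 4 (final): $8,971 − $5,400 = $3,571. Book value $5,400.

$35,883; $17,941; $8,971; $3,571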